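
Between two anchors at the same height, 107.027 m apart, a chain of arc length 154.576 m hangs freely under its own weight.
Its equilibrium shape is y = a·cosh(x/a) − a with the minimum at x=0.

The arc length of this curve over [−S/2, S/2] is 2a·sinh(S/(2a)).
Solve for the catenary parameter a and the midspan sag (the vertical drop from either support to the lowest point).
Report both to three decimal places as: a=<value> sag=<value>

a=34.770 sag=49.979

seed: a₀ = √(S³/(24(L−S))) = √(107.027³/(24·47.549)) = 32.776586
iter 1: u=1.632675  f(a)=+6.755e+00  f'(a)=-3.752e+00  a ← 32.776586 − (+6.755e+00/-3.752e+00) = 34.576837
iter 2: u=1.547669  f(a)=+5.965e-01  f'(a)=-3.116e+00  a ← 34.576837 − (+5.965e-01/-3.116e+00) = 34.768235
iter 3: u=1.539149  f(a)=+5.645e-03  f'(a)=-3.058e+00  a ← 34.768235 − (+5.645e-03/-3.058e+00) = 34.770081
iter 4: u=1.539067  f(a)=+5.163e-07  f'(a)=-3.057e+00  a ← 34.770081 − (+5.163e-07/-3.057e+00) = 34.770081
iter 5: u=1.539067  f(a)=-2.842e-14  f'(a)=-3.057e+00  a ← 34.770081 − (-2.842e-14/-3.057e+00) = 34.770081
converged: |Δa| < 1e-12 after 5 iterations
sag = a·(cosh(S/(2a)) − 1) = 34.770081·(cosh(1.539067) − 1) = 49.978922
T_max/T_min = cosh(S/(2a)) = 2.437412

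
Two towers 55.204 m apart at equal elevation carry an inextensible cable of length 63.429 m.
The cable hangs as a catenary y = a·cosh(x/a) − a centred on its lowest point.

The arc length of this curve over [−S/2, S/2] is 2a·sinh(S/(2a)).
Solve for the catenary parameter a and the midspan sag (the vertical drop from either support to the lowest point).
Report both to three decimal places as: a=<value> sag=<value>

a=29.824 sag=13.711

seed: a₀ = √(S³/(24(L−S))) = √(55.204³/(24·8.225)) = 29.193237
iter 1: u=0.945493  f(a)=+3.756e-01  f'(a)=-6.155e-01  a ← 29.193237 − (+3.756e-01/-6.155e-01) = 29.803417
iter 2: u=0.926135  f(a)=+1.210e-02  f'(a)=-5.764e-01  a ← 29.803417 − (+1.210e-02/-5.764e-01) = 29.824404
iter 3: u=0.925484  f(a)=+1.348e-05  f'(a)=-5.751e-01  a ← 29.824404 − (+1.348e-05/-5.751e-01) = 29.824428
iter 4: u=0.925483  f(a)=+1.678e-11  f'(a)=-5.751e-01  a ← 29.824428 − (+1.678e-11/-5.751e-01) = 29.824428
converged: |Δa| < 1e-12 after 4 iterations
sag = a·(cosh(S/(2a)) − 1) = 29.824428·(cosh(0.925483) − 1) = 13.710684
T_max/T_min = cosh(S/(2a)) = 1.459713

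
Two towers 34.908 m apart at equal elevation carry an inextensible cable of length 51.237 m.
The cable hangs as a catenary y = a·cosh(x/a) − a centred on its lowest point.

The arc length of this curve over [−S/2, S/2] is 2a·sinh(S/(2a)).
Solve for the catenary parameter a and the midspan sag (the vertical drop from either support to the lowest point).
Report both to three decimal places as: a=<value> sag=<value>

seed: a₀ = √(S³/(24(L−S))) = √(34.908³/(24·16.329)) = 10.418424
iter 1: u=1.675301  f(a)=+2.451e+00  f'(a)=-4.107e+00  a ← 10.418424 − (+2.451e+00/-4.107e+00) = 11.015095
iter 2: u=1.584553  f(a)=+2.263e-01  f'(a)=-3.381e+00  a ← 11.015095 − (+2.263e-01/-3.381e+00) = 11.082031
iter 3: u=1.574982  f(a)=+2.363e-03  f'(a)=-3.311e+00  a ← 11.082031 − (+2.363e-03/-3.311e+00) = 11.082745
iter 4: u=1.574881  f(a)=+2.636e-07  f'(a)=-3.310e+00  a ← 11.082745 − (+2.636e-07/-3.310e+00) = 11.082745
iter 5: u=1.574881  f(a)=-7.105e-15  f'(a)=-3.310e+00  a ← 11.082745 − (-7.105e-15/-3.310e+00) = 11.082745
converged: |Δa| < 1e-12 after 5 iterations
sag = a·(cosh(S/(2a)) − 1) = 11.082745·(cosh(1.574881) − 1) = 16.830241
T_max/T_min = cosh(S/(2a)) = 2.518599

a=11.083 sag=16.830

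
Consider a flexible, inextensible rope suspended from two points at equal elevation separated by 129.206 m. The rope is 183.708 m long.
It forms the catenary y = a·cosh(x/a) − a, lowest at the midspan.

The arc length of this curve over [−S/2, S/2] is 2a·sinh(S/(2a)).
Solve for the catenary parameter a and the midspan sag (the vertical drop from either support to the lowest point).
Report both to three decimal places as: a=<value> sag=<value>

a=42.963 sag=58.442

seed: a₀ = √(S³/(24(L−S))) = √(129.206³/(24·54.502)) = 40.608054
iter 1: u=1.590891  f(a)=+7.328e+00  f'(a)=-3.428e+00  a ← 40.608054 − (+7.328e+00/-3.428e+00) = 42.745606
iter 2: u=1.511337  f(a)=+6.183e-01  f'(a)=-2.872e+00  a ← 42.745606 − (+6.183e-01/-2.872e+00) = 42.960919
iter 3: u=1.503762  f(a)=+5.300e-03  f'(a)=-2.823e+00  a ← 42.960919 − (+5.300e-03/-2.823e+00) = 42.962797
iter 4: u=1.503696  f(a)=+3.967e-07  f'(a)=-2.822e+00  a ← 42.962797 − (+3.967e-07/-2.822e+00) = 42.962797
iter 5: u=1.503696  f(a)=+0.000e+00  f'(a)=-2.822e+00  a ← 42.962797 − (+0.000e+00/-2.822e+00) = 42.962797
converged: |Δa| < 1e-12 after 5 iterations
sag = a·(cosh(S/(2a)) − 1) = 42.962797·(cosh(1.503696) − 1) = 58.442130
T_max/T_min = cosh(S/(2a)) = 2.360296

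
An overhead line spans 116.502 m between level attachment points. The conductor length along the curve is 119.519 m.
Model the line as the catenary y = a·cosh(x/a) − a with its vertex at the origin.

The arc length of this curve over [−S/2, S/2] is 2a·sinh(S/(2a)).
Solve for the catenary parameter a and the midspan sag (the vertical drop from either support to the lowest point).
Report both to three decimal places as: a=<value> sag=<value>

a=148.348 sag=11.584

seed: a₀ = √(S³/(24(L−S))) = √(116.502³/(24·3.017)) = 147.776983
iter 1: u=0.394182  f(a)=+2.353e-02  f'(a)=-4.147e-02  a ← 147.776983 − (+2.353e-02/-4.147e-02) = 148.344285
iter 2: u=0.392674  f(a)=+1.362e-04  f'(a)=-4.099e-02  a ← 148.344285 − (+1.362e-04/-4.099e-02) = 148.347606
iter 3: u=0.392666  f(a)=+4.620e-09  f'(a)=-4.099e-02  a ← 148.347606 − (+4.620e-09/-4.099e-02) = 148.347606
iter 4: u=0.392666  f(a)=+0.000e+00  f'(a)=-4.099e-02  a ← 148.347606 − (+0.000e+00/-4.099e-02) = 148.347606
converged: |Δa| < 1e-12 after 4 iterations
sag = a·(cosh(S/(2a)) − 1) = 148.347606·(cosh(0.392666) − 1) = 11.584286
T_max/T_min = cosh(S/(2a)) = 1.078089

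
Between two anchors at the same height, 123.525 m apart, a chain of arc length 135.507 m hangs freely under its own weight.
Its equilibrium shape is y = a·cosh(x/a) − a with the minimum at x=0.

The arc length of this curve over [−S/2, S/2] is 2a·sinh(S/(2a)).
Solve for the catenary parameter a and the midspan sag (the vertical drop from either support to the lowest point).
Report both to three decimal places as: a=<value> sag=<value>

a=82.111 sag=24.344

seed: a₀ = √(S³/(24(L−S))) = √(123.525³/(24·11.982)) = 80.958418
iter 1: u=0.762892  f(a)=+3.535e-01  f'(a)=-3.136e-01  a ← 80.958418 − (+3.535e-01/-3.136e-01) = 82.085832
iter 2: u=0.752414  f(a)=+7.521e-03  f'(a)=-3.004e-01  a ← 82.085832 − (+7.521e-03/-3.004e-01) = 82.110870
iter 3: u=0.752184  f(a)=+3.567e-06  f'(a)=-3.001e-01  a ← 82.110870 − (+3.567e-06/-3.001e-01) = 82.110882
iter 4: u=0.752184  f(a)=+7.390e-13  f'(a)=-3.001e-01  a ← 82.110882 − (+7.390e-13/-3.001e-01) = 82.110882
converged: |Δa| < 1e-12 after 4 iterations
sag = a·(cosh(S/(2a)) − 1) = 82.110882·(cosh(0.752184) − 1) = 24.344431
T_max/T_min = cosh(S/(2a)) = 1.296482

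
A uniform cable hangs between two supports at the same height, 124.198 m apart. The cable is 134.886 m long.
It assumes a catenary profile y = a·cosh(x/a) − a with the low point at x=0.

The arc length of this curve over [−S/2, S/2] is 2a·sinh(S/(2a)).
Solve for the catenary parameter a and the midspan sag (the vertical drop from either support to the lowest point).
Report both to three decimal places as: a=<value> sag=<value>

seed: a₀ = √(S³/(24(L−S))) = √(124.198³/(24·10.688)) = 86.420756
iter 1: u=0.718566  f(a)=+2.793e-01  f'(a)=-2.604e-01  a ← 86.420756 − (+2.793e-01/-2.604e-01) = 87.493693
iter 2: u=0.709754  f(a)=+5.287e-03  f'(a)=-2.506e-01  a ← 87.493693 − (+5.287e-03/-2.506e-01) = 87.514794
iter 3: u=0.709583  f(a)=+1.975e-06  f'(a)=-2.504e-01  a ← 87.514794 − (+1.975e-06/-2.504e-01) = 87.514802
iter 4: u=0.709583  f(a)=+2.842e-13  f'(a)=-2.504e-01  a ← 87.514802 − (+2.842e-13/-2.504e-01) = 87.514802
converged: |Δa| < 1e-12 after 4 iterations
sag = a·(cosh(S/(2a)) − 1) = 87.514802·(cosh(0.709583) − 1) = 22.972296
T_max/T_min = cosh(S/(2a)) = 1.262496

a=87.515 sag=22.972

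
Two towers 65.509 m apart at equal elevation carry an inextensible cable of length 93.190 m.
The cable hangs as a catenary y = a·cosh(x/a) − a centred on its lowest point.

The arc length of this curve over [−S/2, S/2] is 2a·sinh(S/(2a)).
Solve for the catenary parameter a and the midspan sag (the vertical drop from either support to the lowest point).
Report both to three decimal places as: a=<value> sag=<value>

seed: a₀ = √(S³/(24(L−S))) = √(65.509³/(24·27.681)) = 20.570978
iter 1: u=1.592267  f(a)=+3.728e+00  f'(a)=-3.438e+00  a ← 20.570978 − (+3.728e+00/-3.438e+00) = 21.655350
iter 2: u=1.512536  f(a)=+3.151e-01  f'(a)=-2.880e+00  a ← 21.655350 − (+3.151e-01/-2.880e+00) = 21.764775
iter 3: u=1.504932  f(a)=+2.710e-03  f'(a)=-2.830e+00  a ← 21.764775 − (+2.710e-03/-2.830e+00) = 21.765732
iter 4: u=1.504866  f(a)=+2.042e-07  f'(a)=-2.830e+00  a ← 21.765732 − (+2.042e-07/-2.830e+00) = 21.765732
iter 5: u=1.504866  f(a)=+0.000e+00  f'(a)=-2.830e+00  a ← 21.765732 − (+0.000e+00/-2.830e+00) = 21.765732
converged: |Δa| < 1e-12 after 5 iterations
sag = a·(cosh(S/(2a)) − 1) = 21.765732·(cosh(1.504866) − 1) = 29.662287
T_max/T_min = cosh(S/(2a)) = 2.362798

a=21.766 sag=29.662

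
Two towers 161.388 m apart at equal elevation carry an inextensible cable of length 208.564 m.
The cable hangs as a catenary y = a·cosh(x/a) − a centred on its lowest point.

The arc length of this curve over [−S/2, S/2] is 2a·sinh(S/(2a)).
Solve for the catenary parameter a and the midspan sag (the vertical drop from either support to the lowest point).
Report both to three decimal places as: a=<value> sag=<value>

a=63.441 sag=58.622

seed: a₀ = √(S³/(24(L−S))) = √(161.388³/(24·47.176)) = 60.931333
iter 1: u=1.324343  f(a)=+4.314e+00  f'(a)=-1.838e+00  a ← 60.931333 − (+4.314e+00/-1.838e+00) = 63.278937
iter 2: u=1.275211  f(a)=+2.619e-01  f'(a)=-1.621e+00  a ← 63.278937 − (+2.619e-01/-1.621e+00) = 63.440504
iter 3: u=1.271963  f(a)=+1.103e-03  f'(a)=-1.607e+00  a ← 63.440504 − (+1.103e-03/-1.607e+00) = 63.441190
iter 4: u=1.271950  f(a)=+1.973e-08  f'(a)=-1.607e+00  a ← 63.441190 − (+1.973e-08/-1.607e+00) = 63.441190
iter 5: u=1.271950  f(a)=+0.000e+00  f'(a)=-1.607e+00  a ← 63.441190 − (+0.000e+00/-1.607e+00) = 63.441190
converged: |Δa| < 1e-12 after 5 iterations
sag = a·(cosh(S/(2a)) − 1) = 63.441190·(cosh(1.271950) − 1) = 58.622400
T_max/T_min = cosh(S/(2a)) = 1.924043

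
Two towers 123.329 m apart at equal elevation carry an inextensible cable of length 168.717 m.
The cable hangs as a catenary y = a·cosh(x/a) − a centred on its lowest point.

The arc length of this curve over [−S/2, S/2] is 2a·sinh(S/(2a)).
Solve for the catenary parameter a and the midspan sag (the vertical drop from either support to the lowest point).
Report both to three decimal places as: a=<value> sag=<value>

seed: a₀ = √(S³/(24(L−S))) = √(123.329³/(24·45.388)) = 41.497475
iter 1: u=1.485982  f(a)=+5.283e+00  f'(a)=-2.710e+00  a ← 41.497475 − (+5.283e+00/-2.710e+00) = 43.446706
iter 2: u=1.419314  f(a)=+3.950e-01  f'(a)=-2.319e+00  a ← 43.446706 − (+3.950e-01/-2.319e+00) = 43.617070
iter 3: u=1.413770  f(a)=+2.603e-03  f'(a)=-2.288e+00  a ← 43.617070 − (+2.603e-03/-2.288e+00) = 43.618207
iter 4: u=1.413733  f(a)=+1.147e-07  f'(a)=-2.288e+00  a ← 43.618207 − (+1.147e-07/-2.288e+00) = 43.618207
iter 5: u=1.413733  f(a)=-2.842e-14  f'(a)=-2.288e+00  a ← 43.618207 − (-2.842e-14/-2.288e+00) = 43.618207
converged: |Δa| < 1e-12 after 5 iterations
sag = a·(cosh(S/(2a)) − 1) = 43.618207·(cosh(1.413733) − 1) = 51.349706
T_max/T_min = cosh(S/(2a)) = 2.177254

a=43.618 sag=51.350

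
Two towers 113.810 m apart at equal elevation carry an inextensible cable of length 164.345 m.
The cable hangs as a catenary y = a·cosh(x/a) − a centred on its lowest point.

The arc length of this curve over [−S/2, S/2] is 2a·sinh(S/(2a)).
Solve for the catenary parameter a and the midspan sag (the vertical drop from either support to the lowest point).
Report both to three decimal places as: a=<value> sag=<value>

seed: a₀ = √(S³/(24(L−S))) = √(113.810³/(24·50.535)) = 34.863331
iter 1: u=1.632231  f(a)=+7.175e+00  f'(a)=-3.749e+00  a ← 34.863331 − (+7.175e+00/-3.749e+00) = 36.777347
iter 2: u=1.547284  f(a)=+6.332e-01  f'(a)=-3.114e+00  a ← 36.777347 − (+6.332e-01/-3.114e+00) = 36.980725
iter 3: u=1.538775  f(a)=+5.987e-03  f'(a)=-3.055e+00  a ← 36.980725 − (+5.987e-03/-3.055e+00) = 36.982685
iter 4: u=1.538693  f(a)=+5.465e-07  f'(a)=-3.054e+00  a ← 36.982685 − (+5.465e-07/-3.054e+00) = 36.982685
iter 5: u=1.538693  f(a)=+0.000e+00  f'(a)=-3.054e+00  a ← 36.982685 − (+0.000e+00/-3.054e+00) = 36.982685
converged: |Δa| < 1e-12 after 5 iterations
sag = a·(cosh(S/(2a)) − 1) = 36.982685·(cosh(1.538693) − 1) = 53.128573
T_max/T_min = cosh(S/(2a)) = 2.436580

a=36.983 sag=53.129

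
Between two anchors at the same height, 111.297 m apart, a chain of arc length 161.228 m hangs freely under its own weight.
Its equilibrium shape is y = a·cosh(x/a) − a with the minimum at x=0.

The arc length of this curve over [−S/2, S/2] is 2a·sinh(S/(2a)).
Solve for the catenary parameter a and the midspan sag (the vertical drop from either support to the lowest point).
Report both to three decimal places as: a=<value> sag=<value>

a=36.000 sag=52.287

seed: a₀ = √(S³/(24(L−S))) = √(111.297³/(24·49.931)) = 33.918328
iter 1: u=1.640662  f(a)=+7.167e+00  f'(a)=-3.817e+00  a ← 33.918328 − (+7.167e+00/-3.817e+00) = 35.796166
iter 2: u=1.554594  f(a)=+6.383e-01  f'(a)=-3.165e+00  a ← 35.796166 − (+6.383e-01/-3.165e+00) = 35.997852
iter 3: u=1.545884  f(a)=+6.155e-03  f'(a)=-3.104e+00  a ← 35.997852 − (+6.155e-03/-3.104e+00) = 35.999835
iter 4: u=1.545799  f(a)=+5.845e-07  f'(a)=-3.103e+00  a ← 35.999835 − (+5.845e-07/-3.103e+00) = 35.999835
iter 5: u=1.545799  f(a)=-2.842e-14  f'(a)=-3.103e+00  a ← 35.999835 − (-2.842e-14/-3.103e+00) = 35.999835
converged: |Δa| < 1e-12 after 5 iterations
sag = a·(cosh(S/(2a)) − 1) = 35.999835·(cosh(1.545799) − 1) = 52.287226
T_max/T_min = cosh(S/(2a)) = 2.452430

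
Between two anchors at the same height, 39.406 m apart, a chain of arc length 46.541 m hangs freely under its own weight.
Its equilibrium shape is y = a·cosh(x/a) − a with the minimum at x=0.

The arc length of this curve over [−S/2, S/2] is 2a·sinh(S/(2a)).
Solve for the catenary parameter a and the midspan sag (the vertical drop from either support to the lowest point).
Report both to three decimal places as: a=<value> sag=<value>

a=19.397 sag=10.898

seed: a₀ = √(S³/(24(L−S))) = √(39.406³/(24·7.135)) = 18.903443
iter 1: u=1.042297  f(a)=+3.977e-01  f'(a)=-8.401e-01  a ← 18.903443 − (+3.977e-01/-8.401e-01) = 19.376867
iter 2: u=1.016831  f(a)=+1.543e-02  f'(a)=-7.761e-01  a ← 19.376867 − (+1.543e-02/-7.761e-01) = 19.396751
iter 3: u=1.015789  f(a)=+2.531e-05  f'(a)=-7.736e-01  a ← 19.396751 − (+2.531e-05/-7.736e-01) = 19.396784
iter 4: u=1.015787  f(a)=+6.831e-11  f'(a)=-7.735e-01  a ← 19.396784 − (+6.831e-11/-7.735e-01) = 19.396784
iter 5: u=1.015787  f(a)=+7.105e-15  f'(a)=-7.735e-01  a ← 19.396784 − (+7.105e-15/-7.735e-01) = 19.396784
converged: |Δa| < 1e-12 after 5 iterations
sag = a·(cosh(S/(2a)) − 1) = 19.396784·(cosh(1.015787) − 1) = 10.897628
T_max/T_min = cosh(S/(2a)) = 1.561827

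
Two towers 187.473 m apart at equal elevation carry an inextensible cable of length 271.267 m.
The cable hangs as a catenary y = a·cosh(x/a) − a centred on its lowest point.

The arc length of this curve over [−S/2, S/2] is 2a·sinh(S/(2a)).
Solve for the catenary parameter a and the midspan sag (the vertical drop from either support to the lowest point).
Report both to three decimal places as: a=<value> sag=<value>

seed: a₀ = √(S³/(24(L−S))) = √(187.473³/(24·83.794)) = 57.239524
iter 1: u=1.637618  f(a)=+1.198e+01  f'(a)=-3.792e+00  a ← 57.239524 − (+1.198e+01/-3.792e+00) = 60.398936
iter 2: u=1.551956  f(a)=+1.063e+00  f'(a)=-3.146e+00  a ← 60.398936 − (+1.063e+00/-3.146e+00) = 60.736958
iter 3: u=1.543319  f(a)=+1.018e-02  f'(a)=-3.086e+00  a ← 60.736958 − (+1.018e-02/-3.086e+00) = 60.740258
iter 4: u=1.543235  f(a)=+9.533e-07  f'(a)=-3.086e+00  a ← 60.740258 − (+9.533e-07/-3.086e+00) = 60.740258
iter 5: u=1.543235  f(a)=+0.000e+00  f'(a)=-3.086e+00  a ← 60.740258 − (+0.000e+00/-3.086e+00) = 60.740258
converged: |Δa| < 1e-12 after 5 iterations
sag = a·(cosh(S/(2a)) − 1) = 60.740258·(cosh(1.543235) − 1) = 87.872747
T_max/T_min = cosh(S/(2a)) = 2.446697

a=60.740 sag=87.873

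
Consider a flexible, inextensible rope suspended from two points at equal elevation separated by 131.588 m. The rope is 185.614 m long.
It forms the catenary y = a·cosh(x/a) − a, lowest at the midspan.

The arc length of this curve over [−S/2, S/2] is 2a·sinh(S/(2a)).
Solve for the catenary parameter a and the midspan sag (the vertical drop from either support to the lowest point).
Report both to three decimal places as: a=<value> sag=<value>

a=44.291 sag=58.543

seed: a₀ = √(S³/(24(L−S))) = √(131.588³/(24·54.026)) = 41.919626
iter 1: u=1.569527  f(a)=+7.058e+00  f'(a)=-3.271e+00  a ← 41.919626 − (+7.058e+00/-3.271e+00) = 44.077458
iter 2: u=1.492690  f(a)=+5.816e-01  f'(a)=-2.752e+00  a ← 44.077458 − (+5.816e-01/-2.752e+00) = 44.288781
iter 3: u=1.485568  f(a)=+4.733e-03  f'(a)=-2.708e+00  a ← 44.288781 − (+4.733e-03/-2.708e+00) = 44.290529
iter 4: u=1.485509  f(a)=+3.190e-07  f'(a)=-2.707e+00  a ← 44.290529 − (+3.190e-07/-2.707e+00) = 44.290529
iter 5: u=1.485509  f(a)=+0.000e+00  f'(a)=-2.707e+00  a ← 44.290529 − (+0.000e+00/-2.707e+00) = 44.290529
converged: |Δa| < 1e-12 after 5 iterations
sag = a·(cosh(S/(2a)) − 1) = 44.290529·(cosh(1.485509) − 1) = 58.543270
T_max/T_min = cosh(S/(2a)) = 2.321801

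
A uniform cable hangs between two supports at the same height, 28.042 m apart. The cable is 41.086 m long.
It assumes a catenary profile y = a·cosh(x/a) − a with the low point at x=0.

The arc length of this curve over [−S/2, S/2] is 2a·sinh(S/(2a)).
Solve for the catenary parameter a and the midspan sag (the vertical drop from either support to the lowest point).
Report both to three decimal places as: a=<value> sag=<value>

a=8.925 sag=13.473

seed: a₀ = √(S³/(24(L−S))) = √(28.042³/(24·13.044)) = 8.392715
iter 1: u=1.670616  f(a)=+1.946e+00  f'(a)=-4.067e+00  a ← 8.392715 − (+1.946e+00/-4.067e+00) = 8.871203
iter 2: u=1.580507  f(a)=+1.788e-01  f'(a)=-3.351e+00  a ← 8.871203 − (+1.788e-01/-3.351e+00) = 8.924568
iter 3: u=1.571056  f(a)=+1.848e-03  f'(a)=-3.282e+00  a ← 8.924568 − (+1.848e-03/-3.282e+00) = 8.925131
iter 4: u=1.570957  f(a)=+2.017e-07  f'(a)=-3.281e+00  a ← 8.925131 − (+2.017e-07/-3.281e+00) = 8.925131
iter 5: u=1.570957  f(a)=+0.000e+00  f'(a)=-3.281e+00  a ← 8.925131 − (+0.000e+00/-3.281e+00) = 8.925131
converged: |Δa| < 1e-12 after 5 iterations
sag = a·(cosh(S/(2a)) − 1) = 8.925131·(cosh(1.570957) − 1) = 13.472923
T_max/T_min = cosh(S/(2a)) = 2.509549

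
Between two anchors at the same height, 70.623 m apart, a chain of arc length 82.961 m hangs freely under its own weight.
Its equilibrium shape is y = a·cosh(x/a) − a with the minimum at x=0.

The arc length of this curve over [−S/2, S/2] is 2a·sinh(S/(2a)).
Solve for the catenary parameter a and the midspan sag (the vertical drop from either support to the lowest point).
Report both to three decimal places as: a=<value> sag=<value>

seed: a₀ = √(S³/(24(L−S))) = √(70.623³/(24·12.338)) = 34.489845
iter 1: u=1.023823  f(a)=+6.630e-01  f'(a)=-7.933e-01  a ← 34.489845 − (+6.630e-01/-7.933e-01) = 35.325602
iter 2: u=0.999601  f(a)=+2.486e-02  f'(a)=-7.348e-01  a ← 35.325602 − (+2.486e-02/-7.348e-01) = 35.359440
iter 3: u=0.998644  f(a)=+3.799e-05  f'(a)=-7.326e-01  a ← 35.359440 − (+3.799e-05/-7.326e-01) = 35.359492
iter 4: u=0.998643  f(a)=+8.897e-11  f'(a)=-7.326e-01  a ← 35.359492 − (+8.897e-11/-7.326e-01) = 35.359492
iter 5: u=0.998643  f(a)=+0.000e+00  f'(a)=-7.326e-01  a ← 35.359492 − (+0.000e+00/-7.326e-01) = 35.359492
converged: |Δa| < 1e-12 after 5 iterations
sag = a·(cosh(S/(2a)) − 1) = 35.359492·(cosh(0.998643) − 1) = 19.146705
T_max/T_min = cosh(S/(2a)) = 1.541487

a=35.359 sag=19.147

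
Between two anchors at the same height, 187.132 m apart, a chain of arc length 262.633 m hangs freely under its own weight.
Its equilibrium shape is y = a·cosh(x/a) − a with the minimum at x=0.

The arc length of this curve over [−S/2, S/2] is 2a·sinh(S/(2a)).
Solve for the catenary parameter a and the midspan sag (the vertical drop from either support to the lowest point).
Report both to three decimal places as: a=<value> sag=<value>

a=63.484 sag=82.373

seed: a₀ = √(S³/(24(L−S))) = √(187.132³/(24·75.501)) = 60.136772
iter 1: u=1.555887  f(a)=+9.683e+00  f'(a)=-3.174e+00  a ← 60.136772 − (+9.683e+00/-3.174e+00) = 63.187815
iter 2: u=1.480760  f(a)=+7.857e-01  f'(a)=-2.678e+00  a ← 63.187815 − (+7.857e-01/-2.678e+00) = 63.481234
iter 3: u=1.473916  f(a)=+6.183e-03  f'(a)=-2.636e+00  a ← 63.481234 − (+6.183e-03/-2.636e+00) = 63.483580
iter 4: u=1.473861  f(a)=+3.895e-07  f'(a)=-2.636e+00  a ← 63.483580 − (+3.895e-07/-2.636e+00) = 63.483580
iter 5: u=1.473861  f(a)=+0.000e+00  f'(a)=-2.636e+00  a ← 63.483580 − (+0.000e+00/-2.636e+00) = 63.483580
converged: |Δa| < 1e-12 after 5 iterations
sag = a·(cosh(S/(2a)) − 1) = 63.483580·(cosh(1.473861) − 1) = 82.373158
T_max/T_min = cosh(S/(2a)) = 2.297551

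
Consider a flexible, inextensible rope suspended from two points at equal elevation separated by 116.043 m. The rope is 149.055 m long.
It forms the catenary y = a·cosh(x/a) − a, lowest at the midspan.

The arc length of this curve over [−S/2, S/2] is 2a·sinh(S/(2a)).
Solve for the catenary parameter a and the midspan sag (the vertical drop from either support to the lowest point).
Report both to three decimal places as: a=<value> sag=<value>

seed: a₀ = √(S³/(24(L−S))) = √(116.043³/(24·33.012)) = 44.410625
iter 1: u=1.306478  f(a)=+2.935e+00  f'(a)=-1.756e+00  a ← 44.410625 − (+2.935e+00/-1.756e+00) = 46.081454
iter 2: u=1.259107  f(a)=+1.737e-01  f'(a)=-1.554e+00  a ← 46.081454 − (+1.737e-01/-1.554e+00) = 46.193256
iter 3: u=1.256060  f(a)=+6.938e-04  f'(a)=-1.542e+00  a ← 46.193256 − (+6.938e-04/-1.542e+00) = 46.193706
iter 4: u=1.256048  f(a)=+1.116e-08  f'(a)=-1.542e+00  a ← 46.193706 − (+1.116e-08/-1.542e+00) = 46.193706
iter 5: u=1.256048  f(a)=+0.000e+00  f'(a)=-1.542e+00  a ← 46.193706 − (+0.000e+00/-1.542e+00) = 46.193706
converged: |Δa| < 1e-12 after 5 iterations
sag = a·(cosh(S/(2a)) − 1) = 46.193706·(cosh(1.256048) − 1) = 41.488714
T_max/T_min = cosh(S/(2a)) = 1.898146

a=46.194 sag=41.489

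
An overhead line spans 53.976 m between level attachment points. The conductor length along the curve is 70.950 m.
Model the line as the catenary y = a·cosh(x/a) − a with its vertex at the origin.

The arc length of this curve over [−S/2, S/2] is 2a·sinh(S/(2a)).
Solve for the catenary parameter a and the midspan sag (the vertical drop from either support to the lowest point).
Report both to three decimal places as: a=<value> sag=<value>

a=20.514 sag=20.465

seed: a₀ = √(S³/(24(L−S))) = √(53.976³/(24·16.974)) = 19.647320
iter 1: u=1.373622  f(a)=+1.675e+00  f'(a)=-2.077e+00  a ← 19.647320 − (+1.675e+00/-2.077e+00) = 20.454015
iter 2: u=1.319448  f(a)=+1.087e-01  f'(a)=-1.815e+00  a ← 20.454015 − (+1.087e-01/-1.815e+00) = 20.513901
iter 3: u=1.315596  f(a)=+5.279e-04  f'(a)=-1.798e+00  a ← 20.513901 − (+5.279e-04/-1.798e+00) = 20.514195
iter 4: u=1.315577  f(a)=+1.258e-08  f'(a)=-1.797e+00  a ← 20.514195 − (+1.258e-08/-1.797e+00) = 20.514195
iter 5: u=1.315577  f(a)=-1.421e-14  f'(a)=-1.797e+00  a ← 20.514195 − (-1.421e-14/-1.797e+00) = 20.514195
converged: |Δa| < 1e-12 after 5 iterations
sag = a·(cosh(S/(2a)) − 1) = 20.514195·(cosh(1.315577) − 1) = 20.465164
T_max/T_min = cosh(S/(2a)) = 1.997610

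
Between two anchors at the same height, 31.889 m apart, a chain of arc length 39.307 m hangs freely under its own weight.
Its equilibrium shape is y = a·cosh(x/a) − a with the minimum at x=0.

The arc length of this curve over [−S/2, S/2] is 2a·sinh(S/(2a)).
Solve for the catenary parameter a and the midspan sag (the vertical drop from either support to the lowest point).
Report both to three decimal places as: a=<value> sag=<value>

a=13.944 sag=10.154

seed: a₀ = √(S³/(24(L−S))) = √(31.889³/(24·7.418)) = 13.496225
iter 1: u=1.181404  f(a)=+5.352e-01  f'(a)=-1.261e+00  a ← 13.496225 − (+5.352e-01/-1.261e+00) = 13.920812
iter 2: u=1.145371  f(a)=+2.629e-02  f'(a)=-1.139e+00  a ← 13.920812 − (+2.629e-02/-1.139e+00) = 13.943889
iter 3: u=1.143476  f(a)=+7.073e-05  f'(a)=-1.133e+00  a ← 13.943889 − (+7.073e-05/-1.133e+00) = 13.943952
iter 4: u=1.143471  f(a)=+5.147e-10  f'(a)=-1.133e+00  a ← 13.943952 − (+5.147e-10/-1.133e+00) = 13.943952
iter 5: u=1.143471  f(a)=+7.105e-15  f'(a)=-1.133e+00  a ← 13.943952 − (+7.105e-15/-1.133e+00) = 13.943952
converged: |Δa| < 1e-12 after 5 iterations
sag = a·(cosh(S/(2a)) − 1) = 13.943952·(cosh(1.143471) − 1) = 10.153638
T_max/T_min = cosh(S/(2a)) = 1.728175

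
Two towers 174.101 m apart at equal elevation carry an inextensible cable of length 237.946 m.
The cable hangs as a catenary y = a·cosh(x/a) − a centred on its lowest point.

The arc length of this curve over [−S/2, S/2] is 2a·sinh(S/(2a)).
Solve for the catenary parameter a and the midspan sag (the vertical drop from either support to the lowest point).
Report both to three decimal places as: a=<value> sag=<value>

seed: a₀ = √(S³/(24(L−S))) = √(174.101³/(24·63.845)) = 58.685773
iter 1: u=1.483332  f(a)=+7.403e+00  f'(a)=-2.694e+00  a ← 58.685773 − (+7.403e+00/-2.694e+00) = 61.434074
iter 2: u=1.416974  f(a)=+5.518e-01  f'(a)=-2.306e+00  a ← 61.434074 − (+5.518e-01/-2.306e+00) = 61.673388
iter 3: u=1.411476  f(a)=+3.612e-03  f'(a)=-2.276e+00  a ← 61.673388 − (+3.612e-03/-2.276e+00) = 61.674975
iter 4: u=1.411440  f(a)=+1.569e-07  f'(a)=-2.276e+00  a ← 61.674975 − (+1.569e-07/-2.276e+00) = 61.674975
iter 5: u=1.411440  f(a)=-8.527e-14  f'(a)=-2.276e+00  a ← 61.674975 − (-8.527e-14/-2.276e+00) = 61.674975
converged: |Δa| < 1e-12 after 5 iterations
sag = a·(cosh(S/(2a)) − 1) = 61.674975·(cosh(1.411440) − 1) = 72.333895
T_max/T_min = cosh(S/(2a)) = 2.172824

a=61.675 sag=72.334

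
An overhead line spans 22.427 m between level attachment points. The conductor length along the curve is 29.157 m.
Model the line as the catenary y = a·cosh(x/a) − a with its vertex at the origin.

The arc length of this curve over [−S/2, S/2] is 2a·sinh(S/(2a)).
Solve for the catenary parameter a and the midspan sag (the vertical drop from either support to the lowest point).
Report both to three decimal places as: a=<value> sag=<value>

seed: a₀ = √(S³/(24(L−S))) = √(22.427³/(24·6.730)) = 8.356870
iter 1: u=1.341830  f(a)=+6.325e-01  f'(a)=-1.920e+00  a ← 8.356870 − (+6.325e-01/-1.920e+00) = 8.686311
iter 2: u=1.290939  f(a)=+3.932e-02  f'(a)=-1.688e+00  a ← 8.686311 − (+3.932e-02/-1.688e+00) = 8.709608
iter 3: u=1.287486  f(a)=+1.743e-04  f'(a)=-1.673e+00  a ← 8.709608 − (+1.743e-04/-1.673e+00) = 8.709712
iter 4: u=1.287471  f(a)=+3.458e-09  f'(a)=-1.673e+00  a ← 8.709712 − (+3.458e-09/-1.673e+00) = 8.709712
iter 5: u=1.287471  f(a)=+3.553e-15  f'(a)=-1.673e+00  a ← 8.709712 − (+3.553e-15/-1.673e+00) = 8.709712
converged: |Δa| < 1e-12 after 5 iterations
sag = a·(cosh(S/(2a)) − 1) = 8.709712·(cosh(1.287471) − 1) = 8.272389
T_max/T_min = cosh(S/(2a)) = 1.949789

a=8.710 sag=8.272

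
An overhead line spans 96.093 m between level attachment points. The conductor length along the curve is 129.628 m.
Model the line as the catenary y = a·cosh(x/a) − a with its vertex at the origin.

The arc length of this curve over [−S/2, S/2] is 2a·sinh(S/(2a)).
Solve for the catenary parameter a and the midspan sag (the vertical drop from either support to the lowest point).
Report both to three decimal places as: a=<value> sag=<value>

seed: a₀ = √(S³/(24(L−S))) = √(96.093³/(24·33.535)) = 33.203423
iter 1: u=1.447035  f(a)=+3.691e+00  f'(a)=-2.476e+00  a ← 33.203423 − (+3.691e+00/-2.476e+00) = 34.694317
iter 2: u=1.384852  f(a)=+2.632e-01  f'(a)=-2.134e+00  a ← 34.694317 − (+2.632e-01/-2.134e+00) = 34.817625
iter 3: u=1.379948  f(a)=+1.565e-03  f'(a)=-2.109e+00  a ← 34.817625 − (+1.565e-03/-2.109e+00) = 34.818367
iter 4: u=1.379918  f(a)=+5.605e-08  f'(a)=-2.109e+00  a ← 34.818367 − (+5.605e-08/-2.109e+00) = 34.818367
iter 5: u=1.379918  f(a)=+2.842e-14  f'(a)=-2.109e+00  a ← 34.818367 − (+2.842e-14/-2.109e+00) = 34.818367
converged: |Δa| < 1e-12 after 5 iterations
sag = a·(cosh(S/(2a)) − 1) = 34.818367·(cosh(1.379918) − 1) = 38.755904
T_max/T_min = cosh(S/(2a)) = 2.113088

a=34.818 sag=38.756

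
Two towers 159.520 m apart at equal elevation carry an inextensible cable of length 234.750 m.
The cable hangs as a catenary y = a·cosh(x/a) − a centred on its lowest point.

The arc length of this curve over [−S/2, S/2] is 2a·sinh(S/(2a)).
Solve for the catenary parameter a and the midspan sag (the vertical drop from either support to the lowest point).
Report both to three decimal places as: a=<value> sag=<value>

a=50.462 sag=77.301

seed: a₀ = √(S³/(24(L−S))) = √(159.520³/(24·75.230)) = 47.415634
iter 1: u=1.682146  f(a)=+1.139e+01  f'(a)=-4.167e+00  a ← 47.415634 − (+1.139e+01/-4.167e+00) = 50.149072
iter 2: u=1.590458  f(a)=+1.059e+00  f'(a)=-3.425e+00  a ← 50.149072 − (+1.059e+00/-3.425e+00) = 50.458332
iter 3: u=1.580710  f(a)=+1.123e-02  f'(a)=-3.353e+00  a ← 50.458332 − (+1.123e-02/-3.353e+00) = 50.461682
iter 4: u=1.580605  f(a)=+1.293e-06  f'(a)=-3.352e+00  a ← 50.461682 − (+1.293e-06/-3.352e+00) = 50.461683
iter 5: u=1.580605  f(a)=+5.684e-14  f'(a)=-3.352e+00  a ← 50.461683 − (+5.684e-14/-3.352e+00) = 50.461683
converged: |Δa| < 1e-12 after 5 iterations
sag = a·(cosh(S/(2a)) − 1) = 50.461683·(cosh(1.580605) − 1) = 77.300878
T_max/T_min = cosh(S/(2a)) = 2.531873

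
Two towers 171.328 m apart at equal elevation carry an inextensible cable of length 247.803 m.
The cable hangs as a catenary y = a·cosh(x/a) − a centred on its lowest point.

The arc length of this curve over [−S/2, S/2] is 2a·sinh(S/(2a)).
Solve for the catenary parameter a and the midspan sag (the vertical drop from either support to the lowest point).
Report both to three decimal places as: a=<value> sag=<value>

a=55.543 sag=80.239

seed: a₀ = √(S³/(24(L−S))) = √(171.328³/(24·76.475)) = 52.345235
iter 1: u=1.636520  f(a)=+1.092e+01  f'(a)=-3.783e+00  a ← 52.345235 − (+1.092e+01/-3.783e+00) = 55.231342
iter 2: u=1.551003  f(a)=+9.681e-01  f'(a)=-3.140e+00  a ← 55.231342 − (+9.681e-01/-3.140e+00) = 55.539692
iter 3: u=1.542392  f(a)=+9.246e-03  f'(a)=-3.080e+00  a ← 55.539692 − (+9.246e-03/-3.080e+00) = 55.542694
iter 4: u=1.542309  f(a)=+8.611e-07  f'(a)=-3.079e+00  a ← 55.542694 − (+8.611e-07/-3.079e+00) = 55.542694
iter 5: u=1.542309  f(a)=-2.842e-14  f'(a)=-3.079e+00  a ← 55.542694 − (-2.842e-14/-3.079e+00) = 55.542694
converged: |Δa| < 1e-12 after 5 iterations
sag = a·(cosh(S/(2a)) − 1) = 55.542694·(cosh(1.542309) − 1) = 80.238647
T_max/T_min = cosh(S/(2a)) = 2.444630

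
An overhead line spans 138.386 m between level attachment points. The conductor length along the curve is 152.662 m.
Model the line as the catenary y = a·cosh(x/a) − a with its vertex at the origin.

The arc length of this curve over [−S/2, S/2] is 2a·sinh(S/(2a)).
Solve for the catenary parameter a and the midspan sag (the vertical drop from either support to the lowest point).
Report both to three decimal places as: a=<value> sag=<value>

a=89.278 sag=28.182

seed: a₀ = √(S³/(24(L−S))) = √(138.386³/(24·14.276)) = 87.948684
iter 1: u=0.786743  f(a)=+4.484e-01  f'(a)=-3.452e-01  a ← 87.948684 − (+4.484e-01/-3.452e-01) = 89.247642
iter 2: u=0.775292  f(a)=+1.013e-02  f'(a)=-3.298e-01  a ← 89.247642 − (+1.013e-02/-3.298e-01) = 89.278353
iter 3: u=0.775025  f(a)=+5.430e-06  f'(a)=-3.294e-01  a ← 89.278353 − (+5.430e-06/-3.294e-01) = 89.278369
iter 4: u=0.775025  f(a)=+1.563e-12  f'(a)=-3.294e-01  a ← 89.278369 − (+1.563e-12/-3.294e-01) = 89.278369
converged: |Δa| < 1e-12 after 4 iterations
sag = a·(cosh(S/(2a)) − 1) = 89.278369·(cosh(0.775025) − 1) = 28.182470
T_max/T_min = cosh(S/(2a)) = 1.315670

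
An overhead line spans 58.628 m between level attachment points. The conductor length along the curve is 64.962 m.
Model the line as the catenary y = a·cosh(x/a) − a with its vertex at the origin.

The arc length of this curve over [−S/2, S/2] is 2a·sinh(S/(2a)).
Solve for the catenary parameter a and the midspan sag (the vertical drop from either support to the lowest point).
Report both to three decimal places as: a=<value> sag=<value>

a=36.985 sag=12.238

seed: a₀ = √(S³/(24(L−S))) = √(58.628³/(24·6.334)) = 36.409354
iter 1: u=0.805123  f(a)=+2.085e-01  f'(a)=-3.710e-01  a ← 36.409354 − (+2.085e-01/-3.710e-01) = 36.971297
iter 2: u=0.792885  f(a)=+4.925e-03  f'(a)=-3.537e-01  a ← 36.971297 − (+4.925e-03/-3.537e-01) = 36.985222
iter 3: u=0.792587  f(a)=+2.895e-06  f'(a)=-3.533e-01  a ← 36.985222 − (+2.895e-06/-3.533e-01) = 36.985230
iter 4: u=0.792587  f(a)=+1.009e-12  f'(a)=-3.533e-01  a ← 36.985230 − (+1.009e-12/-3.533e-01) = 36.985230
converged: |Δa| < 1e-12 after 4 iterations
sag = a·(cosh(S/(2a)) − 1) = 36.985230·(cosh(0.792587) − 1) = 12.237962
T_max/T_min = cosh(S/(2a)) = 1.330888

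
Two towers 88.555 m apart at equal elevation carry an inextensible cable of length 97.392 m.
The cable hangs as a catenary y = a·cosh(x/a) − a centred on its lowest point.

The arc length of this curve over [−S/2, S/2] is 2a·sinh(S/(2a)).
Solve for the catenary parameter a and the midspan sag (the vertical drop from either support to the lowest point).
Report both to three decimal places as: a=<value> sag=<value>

seed: a₀ = √(S³/(24(L−S))) = √(88.555³/(24·8.837)) = 57.221809
iter 1: u=0.773787  f(a)=+2.684e-01  f'(a)=-3.278e-01  a ← 57.221809 − (+2.684e-01/-3.278e-01) = 58.040572
iter 2: u=0.762872  f(a)=+5.868e-03  f'(a)=-3.136e-01  a ← 58.040572 − (+5.868e-03/-3.136e-01) = 58.059287
iter 3: u=0.762626  f(a)=+2.945e-06  f'(a)=-3.133e-01  a ← 58.059287 − (+2.945e-06/-3.133e-01) = 58.059297
iter 4: u=0.762625  f(a)=+7.390e-13  f'(a)=-3.133e-01  a ← 58.059297 − (+7.390e-13/-3.133e-01) = 58.059297
converged: |Δa| < 1e-12 after 4 iterations
sag = a·(cosh(S/(2a)) − 1) = 58.059297·(cosh(0.762625) − 1) = 17.717892
T_max/T_min = cosh(S/(2a)) = 1.305169

a=58.059 sag=17.718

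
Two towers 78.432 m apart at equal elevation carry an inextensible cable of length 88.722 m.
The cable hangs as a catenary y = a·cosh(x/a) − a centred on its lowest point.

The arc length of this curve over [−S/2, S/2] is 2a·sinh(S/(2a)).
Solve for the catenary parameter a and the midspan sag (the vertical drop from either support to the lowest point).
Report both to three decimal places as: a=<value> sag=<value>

seed: a₀ = √(S³/(24(L−S))) = √(78.432³/(24·10.290)) = 44.200443
iter 1: u=0.887231  f(a)=+4.127e-01  f'(a)=-5.033e-01  a ← 44.200443 − (+4.127e-01/-5.033e-01) = 45.020382
iter 2: u=0.871072  f(a)=+1.176e-02  f'(a)=-4.750e-01  a ← 45.020382 − (+1.176e-02/-4.750e-01) = 45.045147
iter 3: u=0.870593  f(a)=+1.018e-05  f'(a)=-4.742e-01  a ← 45.045147 − (+1.018e-05/-4.742e-01) = 45.045169
iter 4: u=0.870593  f(a)=+7.631e-12  f'(a)=-4.742e-01  a ← 45.045169 − (+7.631e-12/-4.742e-01) = 45.045169
converged: |Δa| < 1e-12 after 4 iterations
sag = a·(cosh(S/(2a)) − 1) = 45.045169·(cosh(0.870593) − 1) = 18.176390
T_max/T_min = cosh(S/(2a)) = 1.403515

a=45.045 sag=18.176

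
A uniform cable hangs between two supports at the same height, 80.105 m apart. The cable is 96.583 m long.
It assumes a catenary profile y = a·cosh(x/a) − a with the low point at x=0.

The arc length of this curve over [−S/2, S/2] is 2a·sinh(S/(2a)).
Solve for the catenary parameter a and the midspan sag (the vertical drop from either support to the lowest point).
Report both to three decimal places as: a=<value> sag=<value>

a=37.116 sag=23.791

seed: a₀ = √(S³/(24(L−S))) = √(80.105³/(24·16.478)) = 36.052183
iter 1: u=1.110959  f(a)=+1.047e+00  f'(a)=-1.032e+00  a ← 36.052183 − (+1.047e+00/-1.032e+00) = 37.066961
iter 2: u=1.080544  f(a)=+4.585e-02  f'(a)=-9.435e-01  a ← 37.066961 − (+4.585e-02/-9.435e-01) = 37.115554
iter 3: u=1.079130  f(a)=+9.676e-05  f'(a)=-9.395e-01  a ← 37.115554 − (+9.676e-05/-9.395e-01) = 37.115657
iter 4: u=1.079127  f(a)=+4.331e-10  f'(a)=-9.395e-01  a ← 37.115657 − (+4.331e-10/-9.395e-01) = 37.115657
iter 5: u=1.079127  f(a)=+1.421e-14  f'(a)=-9.395e-01  a ← 37.115657 − (+1.421e-14/-9.395e-01) = 37.115657
converged: |Δa| < 1e-12 after 5 iterations
sag = a·(cosh(S/(2a)) − 1) = 37.115657·(cosh(1.079127) − 1) = 23.791165
T_max/T_min = cosh(S/(2a)) = 1.641001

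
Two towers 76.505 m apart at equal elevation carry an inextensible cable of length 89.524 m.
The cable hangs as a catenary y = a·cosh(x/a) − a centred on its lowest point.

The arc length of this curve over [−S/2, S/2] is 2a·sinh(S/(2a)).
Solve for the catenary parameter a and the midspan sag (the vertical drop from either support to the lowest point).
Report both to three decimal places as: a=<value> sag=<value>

seed: a₀ = √(S³/(24(L−S))) = √(76.505³/(24·13.019)) = 37.856486
iter 1: u=1.010461  f(a)=+6.810e-01  f'(a)=-7.606e-01  a ← 37.856486 − (+6.810e-01/-7.606e-01) = 38.751816
iter 2: u=0.987115  f(a)=+2.491e-02  f'(a)=-7.059e-01  a ← 38.751816 − (+2.491e-02/-7.059e-01) = 38.787102
iter 3: u=0.986217  f(a)=+3.613e-05  f'(a)=-7.039e-01  a ← 38.787102 − (+3.613e-05/-7.039e-01) = 38.787154
iter 4: u=0.986216  f(a)=+7.626e-11  f'(a)=-7.039e-01  a ← 38.787154 − (+7.626e-11/-7.039e-01) = 38.787154
iter 5: u=0.986216  f(a)=+0.000e+00  f'(a)=-7.039e-01  a ← 38.787154 − (+0.000e+00/-7.039e-01) = 38.787154
converged: |Δa| < 1e-12 after 5 iterations
sag = a·(cosh(S/(2a)) − 1) = 38.787154·(cosh(0.986216) − 1) = 20.441893
T_max/T_min = cosh(S/(2a)) = 1.527027

a=38.787 sag=20.442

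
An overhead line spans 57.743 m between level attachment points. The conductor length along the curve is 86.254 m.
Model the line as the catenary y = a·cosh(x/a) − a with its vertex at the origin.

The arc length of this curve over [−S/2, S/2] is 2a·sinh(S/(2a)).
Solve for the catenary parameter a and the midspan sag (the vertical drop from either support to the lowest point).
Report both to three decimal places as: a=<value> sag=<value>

a=17.898 sag=28.796

seed: a₀ = √(S³/(24(L−S))) = √(57.743³/(24·28.511)) = 16.774021
iter 1: u=1.721203  f(a)=+4.534e+00  f'(a)=-4.519e+00  a ← 16.774021 − (+4.534e+00/-4.519e+00) = 17.777255
iter 2: u=1.624070  f(a)=+4.386e-01  f'(a)=-3.684e+00  a ← 17.777255 − (+4.386e-01/-3.684e+00) = 17.896322
iter 3: u=1.613264  f(a)=+5.075e-03  f'(a)=-3.599e+00  a ← 17.896322 − (+5.075e-03/-3.599e+00) = 17.897732
iter 4: u=1.613137  f(a)=+6.969e-07  f'(a)=-3.598e+00  a ← 17.897732 − (+6.969e-07/-3.598e+00) = 17.897733
iter 5: u=1.613137  f(a)=+0.000e+00  f'(a)=-3.598e+00  a ← 17.897733 − (+0.000e+00/-3.598e+00) = 17.897733
converged: |Δa| < 1e-12 after 5 iterations
sag = a·(cosh(S/(2a)) − 1) = 17.897733·(cosh(1.613137) − 1) = 28.795596
T_max/T_min = cosh(S/(2a)) = 2.608896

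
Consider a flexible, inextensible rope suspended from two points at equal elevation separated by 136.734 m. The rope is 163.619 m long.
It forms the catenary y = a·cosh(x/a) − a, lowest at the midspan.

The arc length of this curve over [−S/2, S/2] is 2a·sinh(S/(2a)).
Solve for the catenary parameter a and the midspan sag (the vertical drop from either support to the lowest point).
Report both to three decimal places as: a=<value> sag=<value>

a=64.722 sag=39.594

seed: a₀ = √(S³/(24(L−S))) = √(136.734³/(24·26.885)) = 62.943971
iter 1: u=1.086156  f(a)=+1.631e+00  f'(a)=-9.594e-01  a ← 62.943971 − (+1.631e+00/-9.594e-01) = 64.644192
iter 2: u=1.057589  f(a)=+6.843e-02  f'(a)=-8.804e-01  a ← 64.644192 − (+6.843e-02/-8.804e-01) = 64.721913
iter 3: u=1.056319  f(a)=+1.321e-04  f'(a)=-8.770e-01  a ← 64.721913 − (+1.321e-04/-8.770e-01) = 64.722063
iter 4: u=1.056317  f(a)=+4.943e-10  f'(a)=-8.770e-01  a ← 64.722063 − (+4.943e-10/-8.770e-01) = 64.722063
iter 5: u=1.056317  f(a)=+0.000e+00  f'(a)=-8.770e-01  a ← 64.722063 − (+0.000e+00/-8.770e-01) = 64.722063
converged: |Δa| < 1e-12 after 5 iterations
sag = a·(cosh(S/(2a)) − 1) = 64.722063·(cosh(1.056317) − 1) = 39.593514
T_max/T_min = cosh(S/(2a)) = 1.611747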